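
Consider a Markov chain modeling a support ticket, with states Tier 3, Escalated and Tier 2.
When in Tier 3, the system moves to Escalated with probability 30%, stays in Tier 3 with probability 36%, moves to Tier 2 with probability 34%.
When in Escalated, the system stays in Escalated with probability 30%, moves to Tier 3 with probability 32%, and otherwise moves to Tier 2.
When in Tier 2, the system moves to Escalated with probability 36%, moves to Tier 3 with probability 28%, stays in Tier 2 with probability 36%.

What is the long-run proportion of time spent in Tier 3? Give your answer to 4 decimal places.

0.3183

Let the stationary distribution be π with π = πP and π_1 + π_2 + π_3 = 1.
π_1 = 0.36·π_1 + 0.32·π_2 + 0.28·π_3
π_2 = 0.3·π_1 + 0.3·π_2 + 0.36·π_3
Solving with the normalization constraint gives π = (0.3183, 0.3216, 0.3601).
So the stationary probability of Tier 3 is 0.3183.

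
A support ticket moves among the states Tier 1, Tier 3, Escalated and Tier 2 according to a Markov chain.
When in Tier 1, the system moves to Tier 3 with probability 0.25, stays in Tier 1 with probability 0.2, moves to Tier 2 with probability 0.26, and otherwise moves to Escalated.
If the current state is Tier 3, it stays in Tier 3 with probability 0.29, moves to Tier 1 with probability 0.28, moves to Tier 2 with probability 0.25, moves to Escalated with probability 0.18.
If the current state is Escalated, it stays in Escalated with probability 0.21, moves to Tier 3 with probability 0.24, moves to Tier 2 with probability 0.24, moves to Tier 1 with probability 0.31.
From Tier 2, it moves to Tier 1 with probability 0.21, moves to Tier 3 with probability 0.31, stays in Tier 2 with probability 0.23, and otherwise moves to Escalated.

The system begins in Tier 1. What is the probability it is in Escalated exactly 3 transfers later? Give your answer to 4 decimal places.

Propagate the distribution vector 3 transfers from Tier 1.
After 0 transfers: (1.0000, 0.0000, 0.0000, 0.0000)
After 1 transfer: (0.2000, 0.2500, 0.2900, 0.2600)
After 2 transfers: (0.2545, 0.2727, 0.2289, 0.2439)
After 3 transfers: (0.2494, 0.2733, 0.2319, 0.2454)
P(in Escalated after 3 transfers) = 0.2319

0.2319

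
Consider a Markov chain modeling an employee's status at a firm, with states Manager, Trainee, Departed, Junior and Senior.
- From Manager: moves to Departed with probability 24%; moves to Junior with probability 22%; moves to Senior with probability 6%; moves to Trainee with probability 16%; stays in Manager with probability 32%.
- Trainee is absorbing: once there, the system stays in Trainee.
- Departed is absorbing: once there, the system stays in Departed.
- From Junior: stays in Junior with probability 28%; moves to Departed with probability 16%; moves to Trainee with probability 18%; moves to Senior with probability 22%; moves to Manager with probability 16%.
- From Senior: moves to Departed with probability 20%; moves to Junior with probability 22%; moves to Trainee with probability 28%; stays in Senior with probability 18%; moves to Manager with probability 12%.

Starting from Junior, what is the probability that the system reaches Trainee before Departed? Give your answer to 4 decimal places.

Let h(s) be the probability of absorption at Trainee starting from transient state s. Then h(Trainee) = 1 and h(Departed) = 0. By first-step analysis:
h(Manager) = 0.32·h(Manager) + 0.16·1 + 0.24·0 + 0.22·h(Junior) + 0.06·h(Senior)
h(Junior) = 0.16·h(Manager) + 0.18·1 + 0.16·0 + 0.28·h(Junior) + 0.22·h(Senior)
h(Senior) = 0.12·h(Manager) + 0.28·1 + 0.2·0 + 0.22·h(Junior) + 0.18·h(Senior)
Solving: h(Manager) = 0.4508, h(Junior) = 0.5170, h(Senior) = 0.5461.
Starting from Junior, the probability is 0.5170.

0.5170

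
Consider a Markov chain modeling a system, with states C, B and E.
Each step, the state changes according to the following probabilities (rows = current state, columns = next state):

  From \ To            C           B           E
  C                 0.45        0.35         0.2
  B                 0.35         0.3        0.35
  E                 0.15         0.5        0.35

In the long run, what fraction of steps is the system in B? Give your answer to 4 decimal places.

0.3764

Let the stationary distribution be π with π = πP and π_1 + π_2 + π_3 = 1.
π_1 = 0.45·π_1 + 0.35·π_2 + 0.15·π_3
π_2 = 0.35·π_1 + 0.3·π_2 + 0.5·π_3
Solving with the normalization constraint gives π = (0.3218, 0.3764, 0.3017).
So the stationary probability of B is 0.3764.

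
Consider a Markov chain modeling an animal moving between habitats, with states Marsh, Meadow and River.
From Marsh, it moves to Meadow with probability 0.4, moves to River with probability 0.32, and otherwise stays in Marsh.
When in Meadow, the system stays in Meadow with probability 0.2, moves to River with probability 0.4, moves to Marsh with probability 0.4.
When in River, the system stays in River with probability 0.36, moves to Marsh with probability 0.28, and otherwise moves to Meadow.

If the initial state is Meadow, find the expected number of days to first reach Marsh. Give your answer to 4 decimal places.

Let t(s) be the expected number of days to first reach Marsh from state s, with t(Marsh) = 0. Conditioning on the first day:
t(Meadow) = 1 + 0.2·t(Meadow) + 0.4·t(River)
t(River) = 1 + 0.36·t(Meadow) + 0.36·t(River)
Solving: t(Meadow) = 2.8261, t(River) = 3.1522.
Expected days from Meadow to Marsh: 2.8261.

2.8261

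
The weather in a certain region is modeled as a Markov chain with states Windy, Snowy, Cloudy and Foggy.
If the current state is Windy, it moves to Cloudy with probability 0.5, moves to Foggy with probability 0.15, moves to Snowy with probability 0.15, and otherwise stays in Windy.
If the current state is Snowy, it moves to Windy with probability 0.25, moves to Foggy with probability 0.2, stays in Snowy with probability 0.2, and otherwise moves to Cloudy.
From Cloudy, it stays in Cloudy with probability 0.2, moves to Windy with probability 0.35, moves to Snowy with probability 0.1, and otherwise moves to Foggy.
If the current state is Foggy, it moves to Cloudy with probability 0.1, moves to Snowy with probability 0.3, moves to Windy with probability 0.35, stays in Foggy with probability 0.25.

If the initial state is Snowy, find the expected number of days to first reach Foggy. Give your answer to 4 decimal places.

Let t(s) be the expected number of days to first reach Foggy from state s, with t(Foggy) = 0. Conditioning on the first day:
t(Windy) = 1 + 0.2·t(Windy) + 0.15·t(Snowy) + 0.5·t(Cloudy)
t(Snowy) = 1 + 0.25·t(Windy) + 0.2·t(Snowy) + 0.35·t(Cloudy)
t(Cloudy) = 1 + 0.35·t(Windy) + 0.1·t(Snowy) + 0.2·t(Cloudy)
Solving: t(Windy) = 4.3355, t(Snowy) = 4.2119, t(Cloudy) = 3.6733.
Expected days from Snowy to Foggy: 4.2119.

4.2119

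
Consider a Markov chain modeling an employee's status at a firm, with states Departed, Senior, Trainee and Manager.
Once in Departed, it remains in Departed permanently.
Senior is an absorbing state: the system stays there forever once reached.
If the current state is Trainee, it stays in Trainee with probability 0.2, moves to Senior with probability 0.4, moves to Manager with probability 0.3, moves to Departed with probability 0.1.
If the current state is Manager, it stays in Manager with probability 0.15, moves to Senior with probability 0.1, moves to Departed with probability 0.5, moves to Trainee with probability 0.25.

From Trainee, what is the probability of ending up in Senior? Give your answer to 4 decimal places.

0.6116

Let h(s) be the probability of absorption at Senior starting from transient state s. Then h(Senior) = 1 and h(Departed) = 0. By first-step analysis:
h(Trainee) = 0.1·0 + 0.4·1 + 0.2·h(Trainee) + 0.3·h(Manager)
h(Manager) = 0.5·0 + 0.1·1 + 0.25·h(Trainee) + 0.15·h(Manager)
Solving: h(Trainee) = 0.6116, h(Manager) = 0.2975.
Starting from Trainee, the probability is 0.6116.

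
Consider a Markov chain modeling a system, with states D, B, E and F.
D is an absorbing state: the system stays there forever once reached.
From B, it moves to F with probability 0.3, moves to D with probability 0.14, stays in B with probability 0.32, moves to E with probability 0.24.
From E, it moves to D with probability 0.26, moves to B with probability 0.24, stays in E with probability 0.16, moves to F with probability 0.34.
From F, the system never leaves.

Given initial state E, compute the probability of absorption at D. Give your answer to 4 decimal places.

Let h(s) be the probability of absorption at D starting from transient state s. Then h(D) = 1 and h(F) = 0. By first-step analysis:
h(B) = 0.14·1 + 0.32·h(B) + 0.24·h(E) + 0.3·0
h(E) = 0.26·1 + 0.24·h(B) + 0.16·h(E) + 0.34·0
Solving: h(B) = 0.3505, h(E) = 0.4097.
Starting from E, the probability is 0.4097.

0.4097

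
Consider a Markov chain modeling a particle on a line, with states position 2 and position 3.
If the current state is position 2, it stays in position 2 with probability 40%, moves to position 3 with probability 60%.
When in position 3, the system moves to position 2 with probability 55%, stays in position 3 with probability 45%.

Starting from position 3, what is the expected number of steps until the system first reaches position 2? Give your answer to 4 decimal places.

Let t(s) be the expected number of steps to first reach position 2 from state s, with t(position 2) = 0. Conditioning on the first step:
t(position 3) = 1 + 0.45·t(position 3)
Solving: t(position 3) = 1.8182.
Expected steps from position 3 to position 2: 1.8182.

1.8182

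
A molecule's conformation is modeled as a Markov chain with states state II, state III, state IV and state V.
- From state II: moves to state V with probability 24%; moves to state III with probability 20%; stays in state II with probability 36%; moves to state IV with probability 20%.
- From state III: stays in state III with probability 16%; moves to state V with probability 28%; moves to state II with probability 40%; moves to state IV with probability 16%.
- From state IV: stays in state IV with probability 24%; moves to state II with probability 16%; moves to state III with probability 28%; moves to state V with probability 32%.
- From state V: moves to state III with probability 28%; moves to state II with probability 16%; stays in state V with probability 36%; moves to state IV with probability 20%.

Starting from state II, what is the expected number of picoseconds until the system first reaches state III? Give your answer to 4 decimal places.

4.1667

Let t(s) be the expected number of picoseconds to first reach state III from state s, with t(state III) = 0. Conditioning on the first picosecond:
t(state II) = 1 + 0.36·t(state II) + 0.2·t(state IV) + 0.24·t(state V)
t(state IV) = 1 + 0.16·t(state II) + 0.24·t(state IV) + 0.32·t(state V)
t(state V) = 1 + 0.16·t(state II) + 0.2·t(state IV) + 0.36·t(state V)
Solving: t(state II) = 4.1667, t(state IV) = 3.7879, t(state V) = 3.7879.
Expected picoseconds from state II to state III: 4.1667.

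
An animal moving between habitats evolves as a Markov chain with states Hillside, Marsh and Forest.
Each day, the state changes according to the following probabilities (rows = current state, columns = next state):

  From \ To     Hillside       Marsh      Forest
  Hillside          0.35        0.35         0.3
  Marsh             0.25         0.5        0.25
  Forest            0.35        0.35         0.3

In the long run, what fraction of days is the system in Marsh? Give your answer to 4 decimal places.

0.4118

Let the stationary distribution be π with π = πP and π_1 + π_2 + π_3 = 1.
π_1 = 0.35·π_1 + 0.25·π_2 + 0.35·π_3
π_2 = 0.35·π_1 + 0.5·π_2 + 0.35·π_3
Solving with the normalization constraint gives π = (0.3088, 0.4118, 0.2794).
So the stationary probability of Marsh is 0.4118.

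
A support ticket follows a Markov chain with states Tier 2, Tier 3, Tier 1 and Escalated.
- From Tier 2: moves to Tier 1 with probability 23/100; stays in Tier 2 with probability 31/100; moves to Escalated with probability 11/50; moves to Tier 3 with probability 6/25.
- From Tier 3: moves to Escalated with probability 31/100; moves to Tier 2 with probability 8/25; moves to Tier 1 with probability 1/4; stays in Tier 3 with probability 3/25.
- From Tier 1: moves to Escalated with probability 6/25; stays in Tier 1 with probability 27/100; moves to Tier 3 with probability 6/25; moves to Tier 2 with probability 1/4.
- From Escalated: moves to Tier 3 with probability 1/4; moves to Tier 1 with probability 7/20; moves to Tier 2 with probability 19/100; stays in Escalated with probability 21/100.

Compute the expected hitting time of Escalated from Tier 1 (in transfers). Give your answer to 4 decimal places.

Let t(s) be the expected number of transfers to first reach Escalated from state s, with t(Escalated) = 0. Conditioning on the first transfer:
t(Tier 2) = 1 + 0.31·t(Tier 2) + 0.24·t(Tier 3) + 0.23·t(Tier 1)
t(Tier 3) = 1 + 0.32·t(Tier 2) + 0.12·t(Tier 3) + 0.25·t(Tier 1)
t(Tier 1) = 1 + 0.25·t(Tier 2) + 0.24·t(Tier 3) + 0.27·t(Tier 1)
Solving: t(Tier 2) = 4.0956, t(Tier 3) = 3.7649, t(Tier 1) = 4.0102.
Expected transfers from Tier 1 to Escalated: 4.0102.

4.0102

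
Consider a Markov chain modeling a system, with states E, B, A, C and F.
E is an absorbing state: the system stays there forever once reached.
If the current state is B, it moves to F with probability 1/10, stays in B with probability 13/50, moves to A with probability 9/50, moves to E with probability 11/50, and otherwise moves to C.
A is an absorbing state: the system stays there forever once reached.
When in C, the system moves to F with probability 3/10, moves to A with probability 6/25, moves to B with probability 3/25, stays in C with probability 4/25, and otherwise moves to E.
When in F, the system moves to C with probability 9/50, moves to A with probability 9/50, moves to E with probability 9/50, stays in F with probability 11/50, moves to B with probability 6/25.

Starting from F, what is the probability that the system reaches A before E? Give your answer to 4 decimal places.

0.5033

Let h(s) be the probability of absorption at A starting from transient state s. Then h(A) = 1 and h(E) = 0. By first-step analysis:
h(B) = 0.22·0 + 0.26·h(B) + 0.18·1 + 0.24·h(C) + 0.1·h(F)
h(C) = 0.18·0 + 0.12·h(B) + 0.24·1 + 0.16·h(C) + 0.3·h(F)
h(F) = 0.18·0 + 0.24·h(B) + 0.18·1 + 0.18·h(C) + 0.22·h(F)
Solving: h(B) = 0.4847, h(C) = 0.5347, h(F) = 0.5033.
Starting from F, the probability is 0.5033.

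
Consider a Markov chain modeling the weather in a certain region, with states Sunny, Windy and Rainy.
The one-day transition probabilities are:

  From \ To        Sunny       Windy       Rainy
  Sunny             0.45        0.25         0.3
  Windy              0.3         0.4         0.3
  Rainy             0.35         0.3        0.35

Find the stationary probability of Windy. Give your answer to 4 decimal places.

Let the stationary distribution be π with π = πP and π_1 + π_2 + π_3 = 1.
π_1 = 0.45·π_1 + 0.3·π_2 + 0.35·π_3
π_2 = 0.25·π_1 + 0.4·π_2 + 0.3·π_3
Solving with the normalization constraint gives π = (0.3715, 0.3127, 0.3158).
So the stationary probability of Windy is 0.3127.

0.3127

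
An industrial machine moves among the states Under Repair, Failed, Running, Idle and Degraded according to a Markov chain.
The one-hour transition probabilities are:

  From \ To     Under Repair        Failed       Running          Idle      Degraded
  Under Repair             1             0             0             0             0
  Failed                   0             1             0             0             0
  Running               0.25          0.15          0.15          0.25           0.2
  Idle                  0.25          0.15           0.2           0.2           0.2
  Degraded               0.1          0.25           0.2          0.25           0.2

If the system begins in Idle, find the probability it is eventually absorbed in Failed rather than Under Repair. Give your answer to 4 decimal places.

Let h(s) be the probability of absorption at Failed starting from transient state s. Then h(Failed) = 1 and h(Under Repair) = 0. By first-step analysis:
h(Running) = 0.25·0 + 0.15·1 + 0.15·h(Running) + 0.25·h(Idle) + 0.2·h(Degraded)
h(Idle) = 0.25·0 + 0.15·1 + 0.2·h(Running) + 0.2·h(Idle) + 0.2·h(Degraded)
h(Degraded) = 0.1·0 + 0.25·1 + 0.2·h(Running) + 0.25·h(Idle) + 0.2·h(Degraded)
Solving: h(Running) = 0.4359, h(Idle) = 0.4359, h(Degraded) = 0.5577.
Starting from Idle, the probability is 0.4359.

0.4359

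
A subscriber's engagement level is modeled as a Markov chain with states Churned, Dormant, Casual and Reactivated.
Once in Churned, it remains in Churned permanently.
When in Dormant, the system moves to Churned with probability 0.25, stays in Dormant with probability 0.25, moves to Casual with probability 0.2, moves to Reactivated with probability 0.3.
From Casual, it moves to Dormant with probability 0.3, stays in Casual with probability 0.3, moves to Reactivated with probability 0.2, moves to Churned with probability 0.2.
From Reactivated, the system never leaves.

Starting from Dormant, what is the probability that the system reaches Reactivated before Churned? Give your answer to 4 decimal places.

0.5376

Let h(s) be the probability of absorption at Reactivated starting from transient state s. Then h(Reactivated) = 1 and h(Churned) = 0. By first-step analysis:
h(Dormant) = 0.25·0 + 0.25·h(Dormant) + 0.2·h(Casual) + 0.3·1
h(Casual) = 0.2·0 + 0.3·h(Dormant) + 0.3·h(Casual) + 0.2·1
Solving: h(Dormant) = 0.5376, h(Casual) = 0.5161.
Starting from Dormant, the probability is 0.5376.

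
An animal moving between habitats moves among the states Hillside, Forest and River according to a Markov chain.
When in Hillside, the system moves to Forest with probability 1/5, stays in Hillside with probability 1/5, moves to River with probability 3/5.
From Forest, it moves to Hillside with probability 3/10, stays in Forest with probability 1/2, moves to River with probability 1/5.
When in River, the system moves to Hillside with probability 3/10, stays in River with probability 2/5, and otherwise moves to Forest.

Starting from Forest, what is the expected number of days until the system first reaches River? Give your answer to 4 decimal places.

3.2353

Let t(s) be the expected number of days to first reach River from state s, with t(River) = 0. Conditioning on the first day:
t(Hillside) = 1 + 0.2·t(Hillside) + 0.2·t(Forest)
t(Forest) = 1 + 0.3·t(Hillside) + 0.5·t(Forest)
Solving: t(Hillside) = 2.0588, t(Forest) = 3.2353.
Expected days from Forest to River: 3.2353.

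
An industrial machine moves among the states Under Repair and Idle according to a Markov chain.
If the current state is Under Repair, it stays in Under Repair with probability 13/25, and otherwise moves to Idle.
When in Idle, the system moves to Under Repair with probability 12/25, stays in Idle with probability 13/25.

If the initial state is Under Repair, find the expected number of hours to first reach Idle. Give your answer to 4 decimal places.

Let t(s) be the expected number of hours to first reach Idle from state s, with t(Idle) = 0. Conditioning on the first hour:
t(Under Repair) = 1 + 0.52·t(Under Repair)
Solving: t(Under Repair) = 2.0833.
Expected hours from Under Repair to Idle: 2.0833.

2.0833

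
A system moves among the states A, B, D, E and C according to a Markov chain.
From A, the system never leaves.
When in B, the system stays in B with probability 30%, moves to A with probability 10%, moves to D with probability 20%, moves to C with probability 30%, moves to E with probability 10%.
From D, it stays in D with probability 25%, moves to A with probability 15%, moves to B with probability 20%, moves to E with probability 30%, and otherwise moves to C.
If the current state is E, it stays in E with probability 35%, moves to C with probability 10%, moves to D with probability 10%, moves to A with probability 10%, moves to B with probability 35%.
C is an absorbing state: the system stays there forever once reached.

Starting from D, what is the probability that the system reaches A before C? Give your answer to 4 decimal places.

0.4469

Let h(s) be the probability of absorption at A starting from transient state s. Then h(A) = 1 and h(C) = 0. By first-step analysis:
h(B) = 0.1·1 + 0.3·h(B) + 0.2·h(D) + 0.1·h(E) + 0.3·0
h(D) = 0.15·1 + 0.2·h(B) + 0.25·h(D) + 0.3·h(E) + 0.1·0
h(E) = 0.1·1 + 0.35·h(B) + 0.1·h(D) + 0.35·h(E) + 0.1·0
Solving: h(B) = 0.3276, h(D) = 0.4469, h(E) = 0.3990.
Starting from D, the probability is 0.4469.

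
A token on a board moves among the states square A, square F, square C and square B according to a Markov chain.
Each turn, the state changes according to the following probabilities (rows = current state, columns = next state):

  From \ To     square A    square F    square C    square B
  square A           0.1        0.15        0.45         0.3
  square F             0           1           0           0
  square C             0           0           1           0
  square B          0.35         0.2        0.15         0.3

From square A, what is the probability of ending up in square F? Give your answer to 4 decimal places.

0.3143

Let h(s) be the probability of absorption at square F starting from transient state s. Then h(square F) = 1 and h(square C) = 0. By first-step analysis:
h(square A) = 0.1·h(square A) + 0.15·1 + 0.45·0 + 0.3·h(square B)
h(square B) = 0.35·h(square A) + 0.2·1 + 0.15·0 + 0.3·h(square B)
Solving: h(square A) = 0.3143, h(square B) = 0.4429.
Starting from square A, the probability is 0.3143.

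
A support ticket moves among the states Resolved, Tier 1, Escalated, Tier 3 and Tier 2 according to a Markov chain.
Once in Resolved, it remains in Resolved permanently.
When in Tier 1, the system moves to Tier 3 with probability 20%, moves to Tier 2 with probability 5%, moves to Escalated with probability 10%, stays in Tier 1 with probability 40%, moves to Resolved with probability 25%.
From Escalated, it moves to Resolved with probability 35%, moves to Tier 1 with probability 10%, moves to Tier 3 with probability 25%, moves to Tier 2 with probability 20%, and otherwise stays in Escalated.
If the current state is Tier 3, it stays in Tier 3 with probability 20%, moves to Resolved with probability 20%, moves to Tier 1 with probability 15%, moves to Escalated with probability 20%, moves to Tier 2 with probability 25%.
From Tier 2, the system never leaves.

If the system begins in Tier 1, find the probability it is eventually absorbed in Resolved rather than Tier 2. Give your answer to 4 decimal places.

Let h(s) be the probability of absorption at Resolved starting from transient state s. Then h(Resolved) = 1 and h(Tier 2) = 0. By first-step analysis:
h(Tier 1) = 0.25·1 + 0.4·h(Tier 1) + 0.1·h(Escalated) + 0.2·h(Tier 3) + 0.05·0
h(Escalated) = 0.35·1 + 0.1·h(Tier 1) + 0.1·h(Escalated) + 0.25·h(Tier 3) + 0.2·0
h(Tier 3) = 0.2·1 + 0.15·h(Tier 1) + 0.2·h(Escalated) + 0.2·h(Tier 3) + 0.25·0
Solving: h(Tier 1) = 0.6973, h(Escalated) = 0.6148, h(Tier 3) = 0.5344.
Starting from Tier 1, the probability is 0.6973.

0.6973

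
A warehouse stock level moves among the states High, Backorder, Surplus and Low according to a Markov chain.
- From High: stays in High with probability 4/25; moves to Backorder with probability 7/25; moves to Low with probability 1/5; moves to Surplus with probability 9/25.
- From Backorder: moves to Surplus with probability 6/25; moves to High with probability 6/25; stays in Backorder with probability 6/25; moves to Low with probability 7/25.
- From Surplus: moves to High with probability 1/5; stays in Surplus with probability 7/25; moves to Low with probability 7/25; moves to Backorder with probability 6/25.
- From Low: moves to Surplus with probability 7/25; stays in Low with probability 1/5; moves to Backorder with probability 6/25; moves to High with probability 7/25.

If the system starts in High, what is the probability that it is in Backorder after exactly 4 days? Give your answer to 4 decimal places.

0.2488

Propagate the distribution vector 4 days from High.
After 0 days: (1.0000, 0.0000, 0.0000, 0.0000)
After 1 day: (0.1600, 0.2800, 0.3600, 0.2000)
After 2 days: (0.2208, 0.2464, 0.2816, 0.2512)
After 3 days: (0.2211, 0.2488, 0.2878, 0.2422)
After 4 days: (0.2205, 0.2488, 0.2877, 0.2429)
P(in Backorder after 4 days) = 0.2488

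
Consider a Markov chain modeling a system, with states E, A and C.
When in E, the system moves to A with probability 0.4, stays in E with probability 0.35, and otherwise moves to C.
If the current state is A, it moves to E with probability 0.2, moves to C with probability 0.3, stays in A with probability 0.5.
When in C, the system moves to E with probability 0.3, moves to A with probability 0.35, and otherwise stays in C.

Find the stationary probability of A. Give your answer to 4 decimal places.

Let the stationary distribution be π with π = πP and π_1 + π_2 + π_3 = 1.
π_1 = 0.35·π_1 + 0.2·π_2 + 0.3·π_3
π_2 = 0.4·π_1 + 0.5·π_2 + 0.35·π_3
Solving with the normalization constraint gives π = (0.2708, 0.4277, 0.3015).
So the stationary probability of A is 0.4277.

0.4277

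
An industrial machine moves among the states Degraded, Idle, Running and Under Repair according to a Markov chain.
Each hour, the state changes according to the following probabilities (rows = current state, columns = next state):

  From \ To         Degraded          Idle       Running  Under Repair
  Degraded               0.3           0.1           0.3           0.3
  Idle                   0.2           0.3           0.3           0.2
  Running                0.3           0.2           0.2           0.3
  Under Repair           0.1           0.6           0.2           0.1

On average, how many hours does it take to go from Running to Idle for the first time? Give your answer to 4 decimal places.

3.6364

Let t(s) be the expected number of hours to first reach Idle from state s, with t(Idle) = 0. Conditioning on the first hour:
t(Degraded) = 1 + 0.3·t(Degraded) + 0.3·t(Running) + 0.3·t(Under Repair)
t(Running) = 1 + 0.3·t(Degraded) + 0.2·t(Running) + 0.3·t(Under Repair)
t(Under Repair) = 1 + 0.1·t(Degraded) + 0.2·t(Running) + 0.1·t(Under Repair)
Solving: t(Degraded) = 4.0000, t(Running) = 3.6364, t(Under Repair) = 2.3636.
Expected hours from Running to Idle: 3.6364.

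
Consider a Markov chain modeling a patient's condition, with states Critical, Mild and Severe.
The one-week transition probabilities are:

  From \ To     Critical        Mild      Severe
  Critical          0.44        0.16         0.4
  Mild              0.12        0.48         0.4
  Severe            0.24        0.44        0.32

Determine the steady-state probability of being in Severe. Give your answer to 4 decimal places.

Let the stationary distribution be π with π = πP and π_1 + π_2 + π_3 = 1.
π_1 = 0.44·π_1 + 0.12·π_2 + 0.24·π_3
π_2 = 0.16·π_1 + 0.48·π_2 + 0.44·π_3
Solving with the normalization constraint gives π = (0.2418, 0.3878, 0.3704).
So the stationary probability of Severe is 0.3704.

0.3704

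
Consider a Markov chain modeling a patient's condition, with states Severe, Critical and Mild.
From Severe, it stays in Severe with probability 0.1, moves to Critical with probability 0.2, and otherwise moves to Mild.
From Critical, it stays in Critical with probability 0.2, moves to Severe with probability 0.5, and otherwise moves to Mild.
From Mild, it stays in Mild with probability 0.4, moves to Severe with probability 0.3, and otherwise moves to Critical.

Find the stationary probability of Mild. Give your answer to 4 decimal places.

0.4627

Let the stationary distribution be π with π = πP and π_1 + π_2 + π_3 = 1.
π_1 = 0.1·π_1 + 0.5·π_2 + 0.3·π_3
π_2 = 0.2·π_1 + 0.2·π_2 + 0.3·π_3
Solving with the normalization constraint gives π = (0.2910, 0.2463, 0.4627).
So the stationary probability of Mild is 0.4627.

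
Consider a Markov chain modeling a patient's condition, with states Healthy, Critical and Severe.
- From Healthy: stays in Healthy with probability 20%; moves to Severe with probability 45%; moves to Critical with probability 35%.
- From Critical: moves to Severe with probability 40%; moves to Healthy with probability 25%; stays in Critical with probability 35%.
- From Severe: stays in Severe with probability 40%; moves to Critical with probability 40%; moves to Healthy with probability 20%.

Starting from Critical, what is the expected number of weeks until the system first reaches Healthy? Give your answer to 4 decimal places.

Let t(s) be the expected number of weeks to first reach Healthy from state s, with t(Healthy) = 0. Conditioning on the first week:
t(Critical) = 1 + 0.35·t(Critical) + 0.4·t(Severe)
t(Severe) = 1 + 0.4·t(Critical) + 0.4·t(Severe)
Solving: t(Critical) = 4.3478, t(Severe) = 4.5652.
Expected weeks from Critical to Healthy: 4.3478.

4.3478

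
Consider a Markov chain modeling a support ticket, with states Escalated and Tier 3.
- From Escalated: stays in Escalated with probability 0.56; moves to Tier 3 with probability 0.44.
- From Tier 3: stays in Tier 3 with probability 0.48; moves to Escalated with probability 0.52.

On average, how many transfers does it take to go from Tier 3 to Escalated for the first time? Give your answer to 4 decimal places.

Let t(s) be the expected number of transfers to first reach Escalated from state s, with t(Escalated) = 0. Conditioning on the first transfer:
t(Tier 3) = 1 + 0.48·t(Tier 3)
Solving: t(Tier 3) = 1.9231.
Expected transfers from Tier 3 to Escalated: 1.9231.

1.9231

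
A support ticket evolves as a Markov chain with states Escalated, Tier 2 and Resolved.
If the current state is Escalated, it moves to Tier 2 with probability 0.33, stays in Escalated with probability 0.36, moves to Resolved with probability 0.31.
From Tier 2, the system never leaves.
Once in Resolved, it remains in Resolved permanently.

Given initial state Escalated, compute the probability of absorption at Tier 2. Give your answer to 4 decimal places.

0.5156

Let h(s) be the probability of absorption at Tier 2 starting from transient state s. Then h(Tier 2) = 1 and h(Resolved) = 0. By first-step analysis:
h(Escalated) = 0.36·h(Escalated) + 0.33·1 + 0.31·0
Solving: h(Escalated) = 0.5156.
Starting from Escalated, the probability is 0.5156.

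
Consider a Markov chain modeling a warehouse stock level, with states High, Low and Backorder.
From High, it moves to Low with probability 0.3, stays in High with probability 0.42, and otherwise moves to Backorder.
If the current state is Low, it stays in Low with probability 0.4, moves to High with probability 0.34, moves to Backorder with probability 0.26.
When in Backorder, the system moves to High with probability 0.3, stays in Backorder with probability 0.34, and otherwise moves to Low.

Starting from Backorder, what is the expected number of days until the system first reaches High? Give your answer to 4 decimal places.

Let t(s) be the expected number of days to first reach High from state s, with t(High) = 0. Conditioning on the first day:
t(Low) = 1 + 0.4·t(Low) + 0.26·t(Backorder)
t(Backorder) = 1 + 0.36·t(Low) + 0.34·t(Backorder)
Solving: t(Low) = 3.0423, t(Backorder) = 3.1746.
Expected days from Backorder to High: 3.1746.

3.1746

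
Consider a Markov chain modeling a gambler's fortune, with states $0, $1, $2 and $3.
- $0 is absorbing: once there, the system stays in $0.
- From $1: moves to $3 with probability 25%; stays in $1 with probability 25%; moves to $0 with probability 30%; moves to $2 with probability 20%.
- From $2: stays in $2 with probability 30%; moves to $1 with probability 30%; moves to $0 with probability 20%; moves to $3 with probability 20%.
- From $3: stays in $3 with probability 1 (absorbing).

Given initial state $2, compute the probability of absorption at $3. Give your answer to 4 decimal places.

0.4839

Let h(s) be the probability of absorption at $3 starting from transient state s. Then h($3) = 1 and h($0) = 0. By first-step analysis:
h($1) = 0.3·0 + 0.25·h($1) + 0.2·h($2) + 0.25·1
h($2) = 0.2·0 + 0.3·h($1) + 0.3·h($2) + 0.2·1
Solving: h($1) = 0.4624, h($2) = 0.4839.
Starting from $2, the probability is 0.4839.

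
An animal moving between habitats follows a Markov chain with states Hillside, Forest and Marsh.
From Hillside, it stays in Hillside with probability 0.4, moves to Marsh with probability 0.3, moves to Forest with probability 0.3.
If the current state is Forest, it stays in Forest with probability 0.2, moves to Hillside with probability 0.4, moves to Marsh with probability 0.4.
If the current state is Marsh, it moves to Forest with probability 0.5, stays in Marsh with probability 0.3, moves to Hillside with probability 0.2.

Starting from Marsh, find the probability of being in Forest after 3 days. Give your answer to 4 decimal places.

Propagate the distribution vector 3 days from Marsh.
After 0 days: (0.0000, 0.0000, 1.0000)
After 1 day: (0.2000, 0.5000, 0.3000)
After 2 days: (0.3400, 0.3100, 0.3500)
After 3 days: (0.3300, 0.3390, 0.3310)
P(in Forest after 3 days) = 0.3390

0.3390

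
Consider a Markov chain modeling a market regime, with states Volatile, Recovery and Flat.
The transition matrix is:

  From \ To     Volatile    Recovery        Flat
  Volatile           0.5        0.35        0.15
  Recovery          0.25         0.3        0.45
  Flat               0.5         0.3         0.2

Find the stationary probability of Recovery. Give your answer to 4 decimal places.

0.3210

Let the stationary distribution be π with π = πP and π_1 + π_2 + π_3 = 1.
π_1 = 0.5·π_1 + 0.25·π_2 + 0.5·π_3
π_2 = 0.35·π_1 + 0.3·π_2 + 0.3·π_3
Solving with the normalization constraint gives π = (0.4198, 0.3210, 0.2593).
So the stationary probability of Recovery is 0.3210.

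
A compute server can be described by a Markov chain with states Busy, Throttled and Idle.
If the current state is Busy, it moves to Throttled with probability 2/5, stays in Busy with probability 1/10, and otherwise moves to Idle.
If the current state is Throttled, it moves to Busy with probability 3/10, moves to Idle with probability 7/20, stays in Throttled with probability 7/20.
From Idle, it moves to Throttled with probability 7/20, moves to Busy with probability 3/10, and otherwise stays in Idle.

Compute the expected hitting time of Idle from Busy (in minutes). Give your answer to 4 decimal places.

2.2581

Let t(s) be the expected number of minutes to first reach Idle from state s, with t(Idle) = 0. Conditioning on the first minute:
t(Busy) = 1 + 0.1·t(Busy) + 0.4·t(Throttled)
t(Throttled) = 1 + 0.3·t(Busy) + 0.35·t(Throttled)
Solving: t(Busy) = 2.2581, t(Throttled) = 2.5806.
Expected minutes from Busy to Idle: 2.2581.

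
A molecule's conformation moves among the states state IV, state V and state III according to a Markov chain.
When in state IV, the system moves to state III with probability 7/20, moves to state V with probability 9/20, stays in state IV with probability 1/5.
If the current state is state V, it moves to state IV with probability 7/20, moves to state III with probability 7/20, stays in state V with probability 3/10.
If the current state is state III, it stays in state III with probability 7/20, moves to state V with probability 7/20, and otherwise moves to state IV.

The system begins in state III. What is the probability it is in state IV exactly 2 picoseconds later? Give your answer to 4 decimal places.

0.2875

Sum over the intermediate state after 1 picosecond:
P = P(state III→state IV)·P(state IV→state IV) + P(state III→state V)·P(state V→state IV) + P(state III→state III)·P(state III→state IV)
  = 0.3×0.2 + 0.35×0.35 + 0.35×0.3
  = 0.0600 + 0.1225 + 0.1050 = 0.2875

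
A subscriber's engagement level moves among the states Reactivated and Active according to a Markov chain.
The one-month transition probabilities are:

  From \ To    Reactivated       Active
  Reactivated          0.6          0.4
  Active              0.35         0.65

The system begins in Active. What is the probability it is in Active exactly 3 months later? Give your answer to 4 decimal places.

Propagate the distribution vector 3 months from Active.
After 0 months: (0.0000, 1.0000)
After 1 month: (0.3500, 0.6500)
After 2 months: (0.4375, 0.5625)
After 3 months: (0.4594, 0.5406)
P(in Active after 3 months) = 0.5406

0.5406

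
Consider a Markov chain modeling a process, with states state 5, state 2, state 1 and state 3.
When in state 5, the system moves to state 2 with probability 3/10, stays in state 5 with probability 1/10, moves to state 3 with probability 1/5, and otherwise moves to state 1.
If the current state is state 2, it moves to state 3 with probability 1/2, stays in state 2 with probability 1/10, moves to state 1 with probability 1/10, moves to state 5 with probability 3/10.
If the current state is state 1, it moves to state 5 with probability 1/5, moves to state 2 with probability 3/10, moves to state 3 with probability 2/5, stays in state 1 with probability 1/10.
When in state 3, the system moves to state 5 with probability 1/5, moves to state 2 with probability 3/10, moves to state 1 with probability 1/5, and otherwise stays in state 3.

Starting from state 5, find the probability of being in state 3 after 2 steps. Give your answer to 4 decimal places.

0.3900

Propagate the distribution vector 2 steps from state 5.
After 0 steps: (1.0000, 0.0000, 0.0000, 0.0000)
After 1 step: (0.1000, 0.3000, 0.4000, 0.2000)
After 2 steps: (0.2200, 0.2400, 0.1500, 0.3900)
P(in state 3 after 2 steps) = 0.3900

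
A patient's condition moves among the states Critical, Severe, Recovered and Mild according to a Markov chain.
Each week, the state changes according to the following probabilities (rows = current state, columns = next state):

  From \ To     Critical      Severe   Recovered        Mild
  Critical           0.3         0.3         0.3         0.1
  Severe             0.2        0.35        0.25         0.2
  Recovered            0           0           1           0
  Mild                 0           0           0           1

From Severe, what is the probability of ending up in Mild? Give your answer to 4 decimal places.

0.4051

Let h(s) be the probability of absorption at Mild starting from transient state s. Then h(Mild) = 1 and h(Recovered) = 0. By first-step analysis:
h(Critical) = 0.3·h(Critical) + 0.3·h(Severe) + 0.3·0 + 0.1·1
h(Severe) = 0.2·h(Critical) + 0.35·h(Severe) + 0.25·0 + 0.2·1
Solving: h(Critical) = 0.3165, h(Severe) = 0.4051.
Starting from Severe, the probability is 0.4051.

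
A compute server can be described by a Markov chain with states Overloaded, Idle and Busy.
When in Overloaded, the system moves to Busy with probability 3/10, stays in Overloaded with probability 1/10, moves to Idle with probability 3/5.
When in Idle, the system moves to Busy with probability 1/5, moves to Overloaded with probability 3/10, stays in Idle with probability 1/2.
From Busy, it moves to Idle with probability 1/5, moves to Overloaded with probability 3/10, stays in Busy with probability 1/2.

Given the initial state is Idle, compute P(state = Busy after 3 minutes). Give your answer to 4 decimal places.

Propagate the distribution vector 3 minutes from Idle.
After 0 minutes: (0.0000, 1.0000, 0.0000)
After 1 minute: (0.3000, 0.5000, 0.2000)
After 2 minutes: (0.2400, 0.4700, 0.2900)
After 3 minutes: (0.2520, 0.4370, 0.3110)
P(in Busy after 3 minutes) = 0.3110

0.3110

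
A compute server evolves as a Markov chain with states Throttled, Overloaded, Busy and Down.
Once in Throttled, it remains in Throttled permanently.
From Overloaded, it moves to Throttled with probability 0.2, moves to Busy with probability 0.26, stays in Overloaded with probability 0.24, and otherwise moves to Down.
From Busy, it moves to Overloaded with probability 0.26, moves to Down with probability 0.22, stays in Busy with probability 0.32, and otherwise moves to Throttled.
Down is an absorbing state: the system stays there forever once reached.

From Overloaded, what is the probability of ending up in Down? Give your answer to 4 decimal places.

0.5815

Let h(s) be the probability of absorption at Down starting from transient state s. Then h(Down) = 1 and h(Throttled) = 0. By first-step analysis:
h(Overloaded) = 0.2·0 + 0.24·h(Overloaded) + 0.26·h(Busy) + 0.3·1
h(Busy) = 0.2·0 + 0.26·h(Overloaded) + 0.32·h(Busy) + 0.22·1
Solving: h(Overloaded) = 0.5815, h(Busy) = 0.5459.
Starting from Overloaded, the probability is 0.5815.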